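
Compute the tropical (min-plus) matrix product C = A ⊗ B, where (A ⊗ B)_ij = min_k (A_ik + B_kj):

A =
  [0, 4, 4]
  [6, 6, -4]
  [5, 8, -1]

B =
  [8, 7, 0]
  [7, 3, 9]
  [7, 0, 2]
A ⊗ B =
  [8, 4, 0]
  [3, -4, -2]
  [6, -1, 1]

Apply the min-plus product entry-by-entry:
  C[0][0] = min over k of (A[0][0] + B[0][0] = 0 + 8 = 8, A[0][1] + B[1][0] = 4 + 7 = 11, A[0][2] + B[2][0] = 4 + 7 = 11) = 8 (attained at k = 0)
  C[0][1] = min over k of (A[0][0] + B[0][1] = 0 + 7 = 7, A[0][1] + B[1][1] = 4 + 3 = 7, A[0][2] + B[2][1] = 4 + 0 = 4) = 4 (attained at k = 2)
  C[0][2] = min over k of (A[0][0] + B[0][2] = 0 + 0 = 0, A[0][1] + B[1][2] = 4 + 9 = 13, A[0][2] + B[2][2] = 4 + 2 = 6) = 0 (attained at k = 0)
  C[1][0] = min over k of (A[1][0] + B[0][0] = 6 + 8 = 14, A[1][1] + B[1][0] = 6 + 7 = 13, A[1][2] + B[2][0] = -4 + 7 = 3) = 3 (attained at k = 2)
  C[1][1] = min over k of (A[1][0] + B[0][1] = 6 + 7 = 13, A[1][1] + B[1][1] = 6 + 3 = 9, A[1][2] + B[2][1] = -4 + 0 = -4) = -4 (attained at k = 2)
  C[1][2] = min over k of (A[1][0] + B[0][2] = 6 + 0 = 6, A[1][1] + B[1][2] = 6 + 9 = 15, A[1][2] + B[2][2] = -4 + 2 = -2) = -2 (attained at k = 2)
  C[2][0] = min over k of (A[2][0] + B[0][0] = 5 + 8 = 13, A[2][1] + B[1][0] = 8 + 7 = 15, A[2][2] + B[2][0] = -1 + 7 = 6) = 6 (attained at k = 2)
  C[2][1] = min over k of (A[2][0] + B[0][1] = 5 + 7 = 12, A[2][1] + B[1][1] = 8 + 3 = 11, A[2][2] + B[2][1] = -1 + 0 = -1) = -1 (attained at k = 2)
  C[2][2] = min over k of (A[2][0] + B[0][2] = 5 + 0 = 5, A[2][1] + B[1][2] = 8 + 9 = 17, A[2][2] + B[2][2] = -1 + 2 = 1) = 1 (attained at k = 2)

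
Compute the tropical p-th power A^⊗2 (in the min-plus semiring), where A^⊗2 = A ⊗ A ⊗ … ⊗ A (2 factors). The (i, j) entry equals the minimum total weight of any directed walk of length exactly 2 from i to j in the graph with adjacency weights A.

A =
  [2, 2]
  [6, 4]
A^⊗2 =
  [4, 4]
  [8, 8]

Each entry (A^⊗2)_ij equals the minimum over all length-2 walks i = v_0 → v_1 → … → v_2 = j of Σ_t A[v_t][v_{t+1}]. For example, for (i, j) = (0, 1) we minimise over 2 possible intermediate vertex sequences; the minimum is 4, attained along the walk 0 → 0 → 1.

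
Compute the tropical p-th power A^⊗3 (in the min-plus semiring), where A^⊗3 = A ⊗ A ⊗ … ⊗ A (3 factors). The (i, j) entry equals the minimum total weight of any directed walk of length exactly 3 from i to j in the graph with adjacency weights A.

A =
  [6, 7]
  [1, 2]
A^⊗3 =
  [10, 11]
  [5, 6]

Each entry (A^⊗3)_ij equals the minimum over all length-3 walks i = v_0 → v_1 → … → v_3 = j of Σ_t A[v_t][v_{t+1}]. For example, for (i, j) = (0, 1) we minimise over 4 possible intermediate vertex sequences; the minimum is 11, attained along the walk 0 → 1 → 1 → 1.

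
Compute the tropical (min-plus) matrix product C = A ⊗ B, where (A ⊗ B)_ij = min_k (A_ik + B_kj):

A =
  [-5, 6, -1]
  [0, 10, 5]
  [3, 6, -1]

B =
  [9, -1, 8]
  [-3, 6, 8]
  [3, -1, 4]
A ⊗ B =
  [2, -6, 3]
  [7, -1, 8]
  [2, -2, 3]

Apply the min-plus product entry-by-entry:
  C[0][0] = min over k of (A[0][0] + B[0][0] = -5 + 9 = 4, A[0][1] + B[1][0] = 6 + -3 = 3, A[0][2] + B[2][0] = -1 + 3 = 2) = 2 (attained at k = 2)
  C[0][1] = min over k of (A[0][0] + B[0][1] = -5 + -1 = -6, A[0][1] + B[1][1] = 6 + 6 = 12, A[0][2] + B[2][1] = -1 + -1 = -2) = -6 (attained at k = 0)
  C[0][2] = min over k of (A[0][0] + B[0][2] = -5 + 8 = 3, A[0][1] + B[1][2] = 6 + 8 = 14, A[0][2] + B[2][2] = -1 + 4 = 3) = 3 (attained at k = 0)
  C[1][0] = min over k of (A[1][0] + B[0][0] = 0 + 9 = 9, A[1][1] + B[1][0] = 10 + -3 = 7, A[1][2] + B[2][0] = 5 + 3 = 8) = 7 (attained at k = 1)
  C[1][1] = min over k of (A[1][0] + B[0][1] = 0 + -1 = -1, A[1][1] + B[1][1] = 10 + 6 = 16, A[1][2] + B[2][1] = 5 + -1 = 4) = -1 (attained at k = 0)
  C[1][2] = min over k of (A[1][0] + B[0][2] = 0 + 8 = 8, A[1][1] + B[1][2] = 10 + 8 = 18, A[1][2] + B[2][2] = 5 + 4 = 9) = 8 (attained at k = 0)
  C[2][0] = min over k of (A[2][0] + B[0][0] = 3 + 9 = 12, A[2][1] + B[1][0] = 6 + -3 = 3, A[2][2] + B[2][0] = -1 + 3 = 2) = 2 (attained at k = 2)
  C[2][1] = min over k of (A[2][0] + B[0][1] = 3 + -1 = 2, A[2][1] + B[1][1] = 6 + 6 = 12, A[2][2] + B[2][1] = -1 + -1 = -2) = -2 (attained at k = 2)
  C[2][2] = min over k of (A[2][0] + B[0][2] = 3 + 8 = 11, A[2][1] + B[1][2] = 6 + 8 = 14, A[2][2] + B[2][2] = -1 + 4 = 3) = 3 (attained at k = 2)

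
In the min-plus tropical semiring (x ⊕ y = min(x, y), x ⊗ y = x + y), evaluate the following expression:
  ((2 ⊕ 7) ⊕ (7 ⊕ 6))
((2 ⊕ 7) ⊕ (7 ⊕ 6)) = 2

Expand innermost to outermost. Recall ⊕ takes the minimum of its arguments and ⊗ takes their sum. Working out the expression ((2 ⊕ 7) ⊕ (7 ⊕ 6)) gives 2.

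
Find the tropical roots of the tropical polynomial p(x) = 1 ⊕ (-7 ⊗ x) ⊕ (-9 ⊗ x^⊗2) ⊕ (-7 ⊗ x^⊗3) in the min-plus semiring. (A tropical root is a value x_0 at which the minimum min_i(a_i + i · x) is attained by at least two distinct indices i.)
Roots: {-2, 2, 8}

Each tropical root is a break point of the lower envelope of the lines y = a_i + i · x (there are 4 lines, with slopes 0, 1, ..., 3). Only the lines that attain the minimum somewhere contribute to roots; other lines are dominated. Here the surviving (envelope) indices are i = 3, i = 2, i = 1, i = 0.
Intersections between consecutive envelope lines give the roots: for adjacent envelope indices i < j the intersection is x = (a_i − a_j) / (j − i). Reading off the sorted break points: {-2, 2, 8}.
Verification: at each break x_0, at least two indices attain the minimum of min_i(a_i + i · x_0).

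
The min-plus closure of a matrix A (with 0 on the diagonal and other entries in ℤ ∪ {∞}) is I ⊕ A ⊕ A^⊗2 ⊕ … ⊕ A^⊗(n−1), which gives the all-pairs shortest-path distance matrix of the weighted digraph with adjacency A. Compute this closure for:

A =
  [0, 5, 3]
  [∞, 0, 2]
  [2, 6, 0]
Closure =
  [0, 5, 3]
  [4, 0, 2]
  [2, 6, 0]

This is the Floyd-Warshall all-pairs shortest-path computation. For each intermediate vertex k = 0, 1, …, 2, update dist[i][j] ← min(dist[i][j], dist[i][k] + dist[k][j]). The final matrix gives, for each (i, j), the minimum total weight of any directed path from i to j (possibly empty when i = j).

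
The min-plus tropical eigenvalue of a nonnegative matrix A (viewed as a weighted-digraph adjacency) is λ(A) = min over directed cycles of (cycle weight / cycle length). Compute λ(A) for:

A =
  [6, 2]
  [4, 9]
λ(A) = 3

Enumerate directed cycles and compute their means (weight / length). Sample:
  cycle 0 → 0: weight = 6, length = 1, mean = 6/1 ≈ 6.000
  cycle 1 → 1: weight = 9, length = 1, mean = 9/1 ≈ 9.000
  cycle 0 → 1 → 0: weight = 6, length = 2, mean = 6/2 ≈ 3.000
  cycle 1 → 0 → 1: weight = 6, length = 2, mean = 6/2 ≈ 3.000
Minimum mean = 3.000, attained e.g. along the cycle 0 → 1 → 0 with weight 6 and length 2. So λ(A) = 6/2 = 3.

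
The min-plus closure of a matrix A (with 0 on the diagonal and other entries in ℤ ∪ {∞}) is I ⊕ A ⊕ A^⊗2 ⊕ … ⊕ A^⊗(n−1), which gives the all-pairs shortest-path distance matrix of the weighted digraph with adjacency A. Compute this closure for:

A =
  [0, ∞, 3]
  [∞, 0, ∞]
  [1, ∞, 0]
Closure =
  [0, ∞, 3]
  [∞, 0, ∞]
  [1, ∞, 0]

This is the Floyd-Warshall all-pairs shortest-path computation. For each intermediate vertex k = 0, 1, …, 2, update dist[i][j] ← min(dist[i][j], dist[i][k] + dist[k][j]). The final matrix gives, for each (i, j), the minimum total weight of any directed path from i to j (possibly empty when i = j).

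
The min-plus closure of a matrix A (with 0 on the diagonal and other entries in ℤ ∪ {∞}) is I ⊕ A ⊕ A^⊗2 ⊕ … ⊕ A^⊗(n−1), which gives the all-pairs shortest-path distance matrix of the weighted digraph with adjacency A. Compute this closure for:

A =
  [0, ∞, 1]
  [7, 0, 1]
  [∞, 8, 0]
Closure =
  [0, 9, 1]
  [7, 0, 1]
  [15, 8, 0]

This is the Floyd-Warshall all-pairs shortest-path computation. For each intermediate vertex k = 0, 1, …, 2, update dist[i][j] ← min(dist[i][j], dist[i][k] + dist[k][j]). The final matrix gives, for each (i, j), the minimum total weight of any directed path from i to j (possibly empty when i = j).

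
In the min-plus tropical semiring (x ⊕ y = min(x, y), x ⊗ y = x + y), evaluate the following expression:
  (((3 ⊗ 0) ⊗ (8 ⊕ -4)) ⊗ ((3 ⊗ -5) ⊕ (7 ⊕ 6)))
(((3 ⊗ 0) ⊗ (8 ⊕ -4)) ⊗ ((3 ⊗ -5) ⊕ (7 ⊕ 6))) = -3

Expand innermost to outermost. Recall ⊕ takes the minimum of its arguments and ⊗ takes their sum. Working out the expression (((3 ⊗ 0) ⊗ (8 ⊕ -4)) ⊗ ((3 ⊗ -5) ⊕ (7 ⊕ 6))) gives -3.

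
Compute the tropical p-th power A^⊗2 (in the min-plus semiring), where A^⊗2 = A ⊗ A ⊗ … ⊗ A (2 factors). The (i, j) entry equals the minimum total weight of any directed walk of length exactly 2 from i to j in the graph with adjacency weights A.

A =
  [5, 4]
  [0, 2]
A^⊗2 =
  [4, 6]
  [2, 4]

Each entry (A^⊗2)_ij equals the minimum over all length-2 walks i = v_0 → v_1 → … → v_2 = j of Σ_t A[v_t][v_{t+1}]. For example, for (i, j) = (0, 1) we minimise over 2 possible intermediate vertex sequences; the minimum is 6, attained along the walk 0 → 1 → 1.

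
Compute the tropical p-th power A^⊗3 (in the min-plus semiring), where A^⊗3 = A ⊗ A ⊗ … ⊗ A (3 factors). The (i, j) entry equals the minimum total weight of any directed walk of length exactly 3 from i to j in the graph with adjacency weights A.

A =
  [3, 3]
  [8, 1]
A^⊗3 =
  [9, 5]
  [10, 3]

Each entry (A^⊗3)_ij equals the minimum over all length-3 walks i = v_0 → v_1 → … → v_3 = j of Σ_t A[v_t][v_{t+1}]. For example, for (i, j) = (0, 1) we minimise over 4 possible intermediate vertex sequences; the minimum is 5, attained along the walk 0 → 1 → 1 → 1.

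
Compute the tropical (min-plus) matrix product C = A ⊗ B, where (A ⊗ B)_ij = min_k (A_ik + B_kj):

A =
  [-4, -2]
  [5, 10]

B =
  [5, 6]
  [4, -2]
A ⊗ B =
  [1, -4]
  [10, 8]

Apply the min-plus product entry-by-entry:
  C[0][0] = min over k of (A[0][0] + B[0][0] = -4 + 5 = 1, A[0][1] + B[1][0] = -2 + 4 = 2) = 1 (attained at k = 0)
  C[0][1] = min over k of (A[0][0] + B[0][1] = -4 + 6 = 2, A[0][1] + B[1][1] = -2 + -2 = -4) = -4 (attained at k = 1)
  C[1][0] = min over k of (A[1][0] + B[0][0] = 5 + 5 = 10, A[1][1] + B[1][0] = 10 + 4 = 14) = 10 (attained at k = 0)
  C[1][1] = min over k of (A[1][0] + B[0][1] = 5 + 6 = 11, A[1][1] + B[1][1] = 10 + -2 = 8) = 8 (attained at k = 1)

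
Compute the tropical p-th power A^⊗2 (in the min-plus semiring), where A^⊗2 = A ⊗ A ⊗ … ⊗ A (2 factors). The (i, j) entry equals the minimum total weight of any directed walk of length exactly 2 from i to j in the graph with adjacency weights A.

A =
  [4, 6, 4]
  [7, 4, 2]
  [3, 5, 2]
A^⊗2 =
  [7, 9, 6]
  [5, 7, 4]
  [5, 7, 4]

Each entry (A^⊗2)_ij equals the minimum over all length-2 walks i = v_0 → v_1 → … → v_2 = j of Σ_t A[v_t][v_{t+1}]. For example, for (i, j) = (0, 2) we minimise over 3 possible intermediate vertex sequences; the minimum is 6, attained along the walk 0 → 2 → 2.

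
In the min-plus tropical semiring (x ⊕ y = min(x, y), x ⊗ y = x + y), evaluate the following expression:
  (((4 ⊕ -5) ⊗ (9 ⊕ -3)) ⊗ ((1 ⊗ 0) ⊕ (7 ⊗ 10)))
(((4 ⊕ -5) ⊗ (9 ⊕ -3)) ⊗ ((1 ⊗ 0) ⊕ (7 ⊗ 10))) = -7

Expand innermost to outermost. Recall ⊕ takes the minimum of its arguments and ⊗ takes their sum. Working out the expression (((4 ⊕ -5) ⊗ (9 ⊕ -3)) ⊗ ((1 ⊗ 0) ⊕ (7 ⊗ 10))) gives -7.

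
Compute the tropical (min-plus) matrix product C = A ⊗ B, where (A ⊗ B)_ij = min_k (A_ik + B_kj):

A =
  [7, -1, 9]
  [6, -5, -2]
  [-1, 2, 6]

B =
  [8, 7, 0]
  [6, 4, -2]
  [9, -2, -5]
A ⊗ B =
  [5, 3, -3]
  [1, -4, -7]
  [7, 4, -1]

Apply the min-plus product entry-by-entry:
  C[0][0] = min over k of (A[0][0] + B[0][0] = 7 + 8 = 15, A[0][1] + B[1][0] = -1 + 6 = 5, A[0][2] + B[2][0] = 9 + 9 = 18) = 5 (attained at k = 1)
  C[0][1] = min over k of (A[0][0] + B[0][1] = 7 + 7 = 14, A[0][1] + B[1][1] = -1 + 4 = 3, A[0][2] + B[2][1] = 9 + -2 = 7) = 3 (attained at k = 1)
  C[0][2] = min over k of (A[0][0] + B[0][2] = 7 + 0 = 7, A[0][1] + B[1][2] = -1 + -2 = -3, A[0][2] + B[2][2] = 9 + -5 = 4) = -3 (attained at k = 1)
  C[1][0] = min over k of (A[1][0] + B[0][0] = 6 + 8 = 14, A[1][1] + B[1][0] = -5 + 6 = 1, A[1][2] + B[2][0] = -2 + 9 = 7) = 1 (attained at k = 1)
  C[1][1] = min over k of (A[1][0] + B[0][1] = 6 + 7 = 13, A[1][1] + B[1][1] = -5 + 4 = -1, A[1][2] + B[2][1] = -2 + -2 = -4) = -4 (attained at k = 2)
  C[1][2] = min over k of (A[1][0] + B[0][2] = 6 + 0 = 6, A[1][1] + B[1][2] = -5 + -2 = -7, A[1][2] + B[2][2] = -2 + -5 = -7) = -7 (attained at k = 1)
  C[2][0] = min over k of (A[2][0] + B[0][0] = -1 + 8 = 7, A[2][1] + B[1][0] = 2 + 6 = 8, A[2][2] + B[2][0] = 6 + 9 = 15) = 7 (attained at k = 0)
  C[2][1] = min over k of (A[2][0] + B[0][1] = -1 + 7 = 6, A[2][1] + B[1][1] = 2 + 4 = 6, A[2][2] + B[2][1] = 6 + -2 = 4) = 4 (attained at k = 2)
  C[2][2] = min over k of (A[2][0] + B[0][2] = -1 + 0 = -1, A[2][1] + B[1][2] = 2 + -2 = 0, A[2][2] + B[2][2] = 6 + -5 = 1) = -1 (attained at k = 0)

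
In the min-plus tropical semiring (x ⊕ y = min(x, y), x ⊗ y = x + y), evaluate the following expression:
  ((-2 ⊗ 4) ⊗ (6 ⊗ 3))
((-2 ⊗ 4) ⊗ (6 ⊗ 3)) = 11

Expand innermost to outermost. Recall ⊕ takes the minimum of its arguments and ⊗ takes their sum. Working out the expression ((-2 ⊗ 4) ⊗ (6 ⊗ 3)) gives 11.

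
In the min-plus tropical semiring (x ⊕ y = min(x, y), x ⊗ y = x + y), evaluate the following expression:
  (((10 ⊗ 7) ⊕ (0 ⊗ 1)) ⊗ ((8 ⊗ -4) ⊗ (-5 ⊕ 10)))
(((10 ⊗ 7) ⊕ (0 ⊗ 1)) ⊗ ((8 ⊗ -4) ⊗ (-5 ⊕ 10))) = 0

Expand innermost to outermost. Recall ⊕ takes the minimum of its arguments and ⊗ takes their sum. Working out the expression (((10 ⊗ 7) ⊕ (0 ⊗ 1)) ⊗ ((8 ⊗ -4) ⊗ (-5 ⊕ 10))) gives 0.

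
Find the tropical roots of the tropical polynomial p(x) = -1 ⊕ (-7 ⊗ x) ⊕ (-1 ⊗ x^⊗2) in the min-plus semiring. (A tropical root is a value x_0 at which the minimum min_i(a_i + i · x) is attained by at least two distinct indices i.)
Roots: {-6, 6}

Each tropical root is a break point of the lower envelope of the lines y = a_i + i · x (there are 3 lines, with slopes 0, 1, ..., 2). Only the lines that attain the minimum somewhere contribute to roots; other lines are dominated. Here the surviving (envelope) indices are i = 2, i = 1, i = 0.
Intersections between consecutive envelope lines give the roots: for adjacent envelope indices i < j the intersection is x = (a_i − a_j) / (j − i). Reading off the sorted break points: {-6, 6}.
Verification: at each break x_0, at least two indices attain the minimum of min_i(a_i + i · x_0).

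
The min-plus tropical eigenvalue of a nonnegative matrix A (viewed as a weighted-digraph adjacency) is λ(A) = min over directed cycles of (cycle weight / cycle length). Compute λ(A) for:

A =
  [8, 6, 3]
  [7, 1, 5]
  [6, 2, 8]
λ(A) = 1

Enumerate directed cycles and compute their means (weight / length). Sample:
  cycle 0 → 0: weight = 8, length = 1, mean = 8/1 ≈ 8.000
  cycle 1 → 1: weight = 1, length = 1, mean = 1/1 ≈ 1.000
  cycle 2 → 2: weight = 8, length = 1, mean = 8/1 ≈ 8.000
  cycle 0 → 1 → 0: weight = 13, length = 2, mean = 13/2 ≈ 6.500
  cycle 0 → 2 → 0: weight = 9, length = 2, mean = 9/2 ≈ 4.500
  cycle 1 → 0 → 1: weight = 13, length = 2, mean = 13/2 ≈ 6.500
Minimum mean = 1.000, attained e.g. along the cycle 1 → 1 with weight 1 and length 1. So λ(A) = 1/1 = 1.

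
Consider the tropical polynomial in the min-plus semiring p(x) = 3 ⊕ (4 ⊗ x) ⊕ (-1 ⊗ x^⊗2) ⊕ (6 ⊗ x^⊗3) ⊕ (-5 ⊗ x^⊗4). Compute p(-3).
p(-3) = -17

A tropical monomial a ⊗ x^⊗i evaluates to a + i · x. Evaluating each term at x = -3:
  Term 0 contributes 3 + 0 · -3 = 3
  Term 1 contributes 4 + 1 · -3 = 1
  Term 2 contributes -1 + 2 · -3 = -7
  Term 3 contributes 6 + 3 · -3 = -3
  Term 4 contributes -5 + 4 · -3 = -17
p(-3) = ⊕ of these = min[3, 1, -7, -3, -17] = -17.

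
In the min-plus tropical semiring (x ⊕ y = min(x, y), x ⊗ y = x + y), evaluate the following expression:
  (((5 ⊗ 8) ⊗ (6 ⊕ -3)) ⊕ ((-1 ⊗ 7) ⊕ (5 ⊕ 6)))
(((5 ⊗ 8) ⊗ (6 ⊕ -3)) ⊕ ((-1 ⊗ 7) ⊕ (5 ⊕ 6))) = 5

Expand innermost to outermost. Recall ⊕ takes the minimum of its arguments and ⊗ takes their sum. Working out the expression (((5 ⊗ 8) ⊗ (6 ⊕ -3)) ⊕ ((-1 ⊗ 7) ⊕ (5 ⊕ 6))) gives 5.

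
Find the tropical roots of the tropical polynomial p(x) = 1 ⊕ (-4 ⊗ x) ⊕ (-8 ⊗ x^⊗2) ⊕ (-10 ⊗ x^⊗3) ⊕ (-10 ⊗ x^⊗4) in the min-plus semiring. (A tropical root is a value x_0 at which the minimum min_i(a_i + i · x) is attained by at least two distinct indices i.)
Roots: {0, 2, 4, 5}

Each tropical root is a break point of the lower envelope of the lines y = a_i + i · x (there are 5 lines, with slopes 0, 1, ..., 4). Only the lines that attain the minimum somewhere contribute to roots; other lines are dominated. Here the surviving (envelope) indices are i = 4, i = 3, i = 2, i = 1, i = 0.
Intersections between consecutive envelope lines give the roots: for adjacent envelope indices i < j the intersection is x = (a_i − a_j) / (j − i). Reading off the sorted break points: {0, 2, 4, 5}.
Verification: at each break x_0, at least two indices attain the minimum of min_i(a_i + i · x_0).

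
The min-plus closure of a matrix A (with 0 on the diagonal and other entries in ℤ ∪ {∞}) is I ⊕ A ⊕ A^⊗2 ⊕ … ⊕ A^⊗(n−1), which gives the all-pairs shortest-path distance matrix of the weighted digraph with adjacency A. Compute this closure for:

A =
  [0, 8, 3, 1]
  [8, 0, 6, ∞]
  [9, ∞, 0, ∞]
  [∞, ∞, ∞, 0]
Closure =
  [0, 8, 3, 1]
  [8, 0, 6, 9]
  [9, 17, 0, 10]
  [∞, ∞, ∞, 0]

This is the Floyd-Warshall all-pairs shortest-path computation. For each intermediate vertex k = 0, 1, …, 3, update dist[i][j] ← min(dist[i][j], dist[i][k] + dist[k][j]). The final matrix gives, for each (i, j), the minimum total weight of any directed path from i to j (possibly empty when i = j).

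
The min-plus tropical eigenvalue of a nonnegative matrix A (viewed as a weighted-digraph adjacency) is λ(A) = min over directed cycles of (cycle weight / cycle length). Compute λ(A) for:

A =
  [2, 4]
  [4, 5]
λ(A) = 2

Enumerate directed cycles and compute their means (weight / length). Sample:
  cycle 0 → 0: weight = 2, length = 1, mean = 2/1 ≈ 2.000
  cycle 1 → 1: weight = 5, length = 1, mean = 5/1 ≈ 5.000
  cycle 0 → 1 → 0: weight = 8, length = 2, mean = 8/2 ≈ 4.000
  cycle 1 → 0 → 1: weight = 8, length = 2, mean = 8/2 ≈ 4.000
Minimum mean = 2.000, attained e.g. along the cycle 0 → 0 with weight 2 and length 1. So λ(A) = 2/1 = 2.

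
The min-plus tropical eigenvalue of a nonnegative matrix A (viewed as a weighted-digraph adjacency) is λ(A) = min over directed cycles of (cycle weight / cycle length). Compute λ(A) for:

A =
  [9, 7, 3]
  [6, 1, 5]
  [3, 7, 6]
λ(A) = 1

Enumerate directed cycles and compute their means (weight / length). Sample:
  cycle 0 → 0: weight = 9, length = 1, mean = 9/1 ≈ 9.000
  cycle 1 → 1: weight = 1, length = 1, mean = 1/1 ≈ 1.000
  cycle 2 → 2: weight = 6, length = 1, mean = 6/1 ≈ 6.000
  cycle 0 → 1 → 0: weight = 13, length = 2, mean = 13/2 ≈ 6.500
  cycle 0 → 2 → 0: weight = 6, length = 2, mean = 6/2 ≈ 3.000
  cycle 1 → 0 → 1: weight = 13, length = 2, mean = 13/2 ≈ 6.500
Minimum mean = 1.000, attained e.g. along the cycle 1 → 1 with weight 1 and length 1. So λ(A) = 1/1 = 1.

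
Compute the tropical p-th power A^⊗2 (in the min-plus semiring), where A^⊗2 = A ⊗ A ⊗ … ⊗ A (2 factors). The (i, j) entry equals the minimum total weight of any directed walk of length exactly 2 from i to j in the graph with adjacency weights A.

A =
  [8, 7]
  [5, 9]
A^⊗2 =
  [12, 15]
  [13, 12]

Each entry (A^⊗2)_ij equals the minimum over all length-2 walks i = v_0 → v_1 → … → v_2 = j of Σ_t A[v_t][v_{t+1}]. For example, for (i, j) = (0, 1) we minimise over 2 possible intermediate vertex sequences; the minimum is 15, attained along the walk 0 → 0 → 1.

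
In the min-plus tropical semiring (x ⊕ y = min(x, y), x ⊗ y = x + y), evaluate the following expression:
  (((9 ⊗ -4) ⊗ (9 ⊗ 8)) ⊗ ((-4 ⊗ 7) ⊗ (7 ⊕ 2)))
(((9 ⊗ -4) ⊗ (9 ⊗ 8)) ⊗ ((-4 ⊗ 7) ⊗ (7 ⊕ 2))) = 27

Expand innermost to outermost. Recall ⊕ takes the minimum of its arguments and ⊗ takes their sum. Working out the expression (((9 ⊗ -4) ⊗ (9 ⊗ 8)) ⊗ ((-4 ⊗ 7) ⊗ (7 ⊕ 2))) gives 27.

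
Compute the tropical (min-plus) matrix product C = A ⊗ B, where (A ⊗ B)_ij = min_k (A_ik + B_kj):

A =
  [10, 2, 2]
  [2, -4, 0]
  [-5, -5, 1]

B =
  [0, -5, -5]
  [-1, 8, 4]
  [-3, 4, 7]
A ⊗ B =
  [-1, 5, 5]
  [-5, -3, -3]
  [-6, -10, -10]

Apply the min-plus product entry-by-entry:
  C[0][0] = min over k of (A[0][0] + B[0][0] = 10 + 0 = 10, A[0][1] + B[1][0] = 2 + -1 = 1, A[0][2] + B[2][0] = 2 + -3 = -1) = -1 (attained at k = 2)
  C[0][1] = min over k of (A[0][0] + B[0][1] = 10 + -5 = 5, A[0][1] + B[1][1] = 2 + 8 = 10, A[0][2] + B[2][1] = 2 + 4 = 6) = 5 (attained at k = 0)
  C[0][2] = min over k of (A[0][0] + B[0][2] = 10 + -5 = 5, A[0][1] + B[1][2] = 2 + 4 = 6, A[0][2] + B[2][2] = 2 + 7 = 9) = 5 (attained at k = 0)
  C[1][0] = min over k of (A[1][0] + B[0][0] = 2 + 0 = 2, A[1][1] + B[1][0] = -4 + -1 = -5, A[1][2] + B[2][0] = 0 + -3 = -3) = -5 (attained at k = 1)
  C[1][1] = min over k of (A[1][0] + B[0][1] = 2 + -5 = -3, A[1][1] + B[1][1] = -4 + 8 = 4, A[1][2] + B[2][1] = 0 + 4 = 4) = -3 (attained at k = 0)
  C[1][2] = min over k of (A[1][0] + B[0][2] = 2 + -5 = -3, A[1][1] + B[1][2] = -4 + 4 = 0, A[1][2] + B[2][2] = 0 + 7 = 7) = -3 (attained at k = 0)
  C[2][0] = min over k of (A[2][0] + B[0][0] = -5 + 0 = -5, A[2][1] + B[1][0] = -5 + -1 = -6, A[2][2] + B[2][0] = 1 + -3 = -2) = -6 (attained at k = 1)
  C[2][1] = min over k of (A[2][0] + B[0][1] = -5 + -5 = -10, A[2][1] + B[1][1] = -5 + 8 = 3, A[2][2] + B[2][1] = 1 + 4 = 5) = -10 (attained at k = 0)
  C[2][2] = min over k of (A[2][0] + B[0][2] = -5 + -5 = -10, A[2][1] + B[1][2] = -5 + 4 = -1, A[2][2] + B[2][2] = 1 + 7 = 8) = -10 (attained at k = 0)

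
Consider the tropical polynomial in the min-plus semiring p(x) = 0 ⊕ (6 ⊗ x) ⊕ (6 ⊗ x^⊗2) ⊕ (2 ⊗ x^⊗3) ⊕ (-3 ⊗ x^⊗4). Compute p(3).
p(3) = 0

A tropical monomial a ⊗ x^⊗i evaluates to a + i · x. Evaluating each term at x = 3:
  Term 0 contributes 0 + 0 · 3 = 0
  Term 1 contributes 6 + 1 · 3 = 9
  Term 2 contributes 6 + 2 · 3 = 12
  Term 3 contributes 2 + 3 · 3 = 11
  Term 4 contributes -3 + 4 · 3 = 9
p(3) = ⊕ of these = min[0, 9, 12, 11, 9] = 0.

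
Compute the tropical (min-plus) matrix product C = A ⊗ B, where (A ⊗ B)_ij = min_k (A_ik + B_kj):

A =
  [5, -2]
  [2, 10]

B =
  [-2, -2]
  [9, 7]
A ⊗ B =
  [3, 3]
  [0, 0]

Apply the min-plus product entry-by-entry:
  C[0][0] = min over k of (A[0][0] + B[0][0] = 5 + -2 = 3, A[0][1] + B[1][0] = -2 + 9 = 7) = 3 (attained at k = 0)
  C[0][1] = min over k of (A[0][0] + B[0][1] = 5 + -2 = 3, A[0][1] + B[1][1] = -2 + 7 = 5) = 3 (attained at k = 0)
  C[1][0] = min over k of (A[1][0] + B[0][0] = 2 + -2 = 0, A[1][1] + B[1][0] = 10 + 9 = 19) = 0 (attained at k = 0)
  C[1][1] = min over k of (A[1][0] + B[0][1] = 2 + -2 = 0, A[1][1] + B[1][1] = 10 + 7 = 17) = 0 (attained at k = 0)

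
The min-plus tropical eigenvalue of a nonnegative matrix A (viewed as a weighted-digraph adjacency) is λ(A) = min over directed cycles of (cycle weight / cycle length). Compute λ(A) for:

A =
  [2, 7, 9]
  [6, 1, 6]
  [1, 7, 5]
λ(A) = 1

Enumerate directed cycles and compute their means (weight / length). Sample:
  cycle 0 → 0: weight = 2, length = 1, mean = 2/1 ≈ 2.000
  cycle 1 → 1: weight = 1, length = 1, mean = 1/1 ≈ 1.000
  cycle 2 → 2: weight = 5, length = 1, mean = 5/1 ≈ 5.000
  cycle 0 → 1 → 0: weight = 13, length = 2, mean = 13/2 ≈ 6.500
  cycle 0 → 2 → 0: weight = 10, length = 2, mean = 10/2 ≈ 5.000
  cycle 1 → 0 → 1: weight = 13, length = 2, mean = 13/2 ≈ 6.500
Minimum mean = 1.000, attained e.g. along the cycle 1 → 1 with weight 1 and length 1. So λ(A) = 1/1 = 1.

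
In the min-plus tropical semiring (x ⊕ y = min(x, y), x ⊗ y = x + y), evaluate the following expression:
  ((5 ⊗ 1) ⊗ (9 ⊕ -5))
((5 ⊗ 1) ⊗ (9 ⊕ -5)) = 1

Expand innermost to outermost. Recall ⊕ takes the minimum of its arguments and ⊗ takes their sum. Working out the expression ((5 ⊗ 1) ⊗ (9 ⊕ -5)) gives 1.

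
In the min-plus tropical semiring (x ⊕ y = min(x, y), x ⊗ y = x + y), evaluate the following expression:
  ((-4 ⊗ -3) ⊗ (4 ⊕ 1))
((-4 ⊗ -3) ⊗ (4 ⊕ 1)) = -6

Expand innermost to outermost. Recall ⊕ takes the minimum of its arguments and ⊗ takes their sum. Working out the expression ((-4 ⊗ -3) ⊗ (4 ⊕ 1)) gives -6.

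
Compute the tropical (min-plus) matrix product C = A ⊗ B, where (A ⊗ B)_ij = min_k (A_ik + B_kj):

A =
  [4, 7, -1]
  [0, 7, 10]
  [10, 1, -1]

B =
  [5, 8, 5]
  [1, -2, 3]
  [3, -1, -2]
A ⊗ B =
  [2, -2, -3]
  [5, 5, 5]
  [2, -2, -3]

Apply the min-plus product entry-by-entry:
  C[0][0] = min over k of (A[0][0] + B[0][0] = 4 + 5 = 9, A[0][1] + B[1][0] = 7 + 1 = 8, A[0][2] + B[2][0] = -1 + 3 = 2) = 2 (attained at k = 2)
  C[0][1] = min over k of (A[0][0] + B[0][1] = 4 + 8 = 12, A[0][1] + B[1][1] = 7 + -2 = 5, A[0][2] + B[2][1] = -1 + -1 = -2) = -2 (attained at k = 2)
  C[0][2] = min over k of (A[0][0] + B[0][2] = 4 + 5 = 9, A[0][1] + B[1][2] = 7 + 3 = 10, A[0][2] + B[2][2] = -1 + -2 = -3) = -3 (attained at k = 2)
  C[1][0] = min over k of (A[1][0] + B[0][0] = 0 + 5 = 5, A[1][1] + B[1][0] = 7 + 1 = 8, A[1][2] + B[2][0] = 10 + 3 = 13) = 5 (attained at k = 0)
  C[1][1] = min over k of (A[1][0] + B[0][1] = 0 + 8 = 8, A[1][1] + B[1][1] = 7 + -2 = 5, A[1][2] + B[2][1] = 10 + -1 = 9) = 5 (attained at k = 1)
  C[1][2] = min over k of (A[1][0] + B[0][2] = 0 + 5 = 5, A[1][1] + B[1][2] = 7 + 3 = 10, A[1][2] + B[2][2] = 10 + -2 = 8) = 5 (attained at k = 0)
  C[2][0] = min over k of (A[2][0] + B[0][0] = 10 + 5 = 15, A[2][1] + B[1][0] = 1 + 1 = 2, A[2][2] + B[2][0] = -1 + 3 = 2) = 2 (attained at k = 1)
  C[2][1] = min over k of (A[2][0] + B[0][1] = 10 + 8 = 18, A[2][1] + B[1][1] = 1 + -2 = -1, A[2][2] + B[2][1] = -1 + -1 = -2) = -2 (attained at k = 2)
  C[2][2] = min over k of (A[2][0] + B[0][2] = 10 + 5 = 15, A[2][1] + B[1][2] = 1 + 3 = 4, A[2][2] + B[2][2] = -1 + -2 = -3) = -3 (attained at k = 2)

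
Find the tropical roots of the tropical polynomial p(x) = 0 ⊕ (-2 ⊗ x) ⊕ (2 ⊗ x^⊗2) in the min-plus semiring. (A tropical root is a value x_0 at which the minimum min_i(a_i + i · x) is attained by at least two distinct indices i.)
Roots: {-4, 2}

Each tropical root is a break point of the lower envelope of the lines y = a_i + i · x (there are 3 lines, with slopes 0, 1, ..., 2). Only the lines that attain the minimum somewhere contribute to roots; other lines are dominated. Here the surviving (envelope) indices are i = 2, i = 1, i = 0.
Intersections between consecutive envelope lines give the roots: for adjacent envelope indices i < j the intersection is x = (a_i − a_j) / (j − i). Reading off the sorted break points: {-4, 2}.
Verification: at each break x_0, at least two indices attain the minimum of min_i(a_i + i · x_0).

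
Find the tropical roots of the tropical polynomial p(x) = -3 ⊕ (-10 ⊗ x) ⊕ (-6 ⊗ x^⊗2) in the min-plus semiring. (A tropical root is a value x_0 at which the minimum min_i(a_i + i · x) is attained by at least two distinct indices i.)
Roots: {-4, 7}

Each tropical root is a break point of the lower envelope of the lines y = a_i + i · x (there are 3 lines, with slopes 0, 1, ..., 2). Only the lines that attain the minimum somewhere contribute to roots; other lines are dominated. Here the surviving (envelope) indices are i = 2, i = 1, i = 0.
Intersections between consecutive envelope lines give the roots: for adjacent envelope indices i < j the intersection is x = (a_i − a_j) / (j − i). Reading off the sorted break points: {-4, 7}.
Verification: at each break x_0, at least two indices attain the minimum of min_i(a_i + i · x_0).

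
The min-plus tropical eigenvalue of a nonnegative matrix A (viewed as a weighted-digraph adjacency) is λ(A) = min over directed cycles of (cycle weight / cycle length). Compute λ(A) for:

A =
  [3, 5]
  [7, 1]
λ(A) = 1

Enumerate directed cycles and compute their means (weight / length). Sample:
  cycle 0 → 0: weight = 3, length = 1, mean = 3/1 ≈ 3.000
  cycle 1 → 1: weight = 1, length = 1, mean = 1/1 ≈ 1.000
  cycle 0 → 1 → 0: weight = 12, length = 2, mean = 12/2 ≈ 6.000
  cycle 1 → 0 → 1: weight = 12, length = 2, mean = 12/2 ≈ 6.000
Minimum mean = 1.000, attained e.g. along the cycle 1 → 1 with weight 1 and length 1. So λ(A) = 1/1 = 1.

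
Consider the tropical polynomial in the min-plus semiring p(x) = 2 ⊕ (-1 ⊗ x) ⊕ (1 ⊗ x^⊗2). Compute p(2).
p(2) = 1

A tropical monomial a ⊗ x^⊗i evaluates to a + i · x. Evaluating each term at x = 2:
  Term 0 contributes 2 + 0 · 2 = 2
  Term 1 contributes -1 + 1 · 2 = 1
  Term 2 contributes 1 + 2 · 2 = 5
p(2) = ⊕ of these = min[2, 1, 5] = 1.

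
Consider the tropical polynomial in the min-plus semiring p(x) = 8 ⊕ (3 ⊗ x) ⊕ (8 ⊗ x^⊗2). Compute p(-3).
p(-3) = 0

A tropical monomial a ⊗ x^⊗i evaluates to a + i · x. Evaluating each term at x = -3:
  Term 0 contributes 8 + 0 · -3 = 8
  Term 1 contributes 3 + 1 · -3 = 0
  Term 2 contributes 8 + 2 · -3 = 2
p(-3) = ⊕ of these = min[8, 0, 2] = 0.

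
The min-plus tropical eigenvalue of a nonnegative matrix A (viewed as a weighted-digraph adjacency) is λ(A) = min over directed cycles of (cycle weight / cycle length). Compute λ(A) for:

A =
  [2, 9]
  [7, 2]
λ(A) = 2

Enumerate directed cycles and compute their means (weight / length). Sample:
  cycle 0 → 0: weight = 2, length = 1, mean = 2/1 ≈ 2.000
  cycle 1 → 1: weight = 2, length = 1, mean = 2/1 ≈ 2.000
  cycle 0 → 1 → 0: weight = 16, length = 2, mean = 16/2 ≈ 8.000
  cycle 1 → 0 → 1: weight = 16, length = 2, mean = 16/2 ≈ 8.000
Minimum mean = 2.000, attained e.g. along the cycle 0 → 0 with weight 2 and length 1. So λ(A) = 2/1 = 2.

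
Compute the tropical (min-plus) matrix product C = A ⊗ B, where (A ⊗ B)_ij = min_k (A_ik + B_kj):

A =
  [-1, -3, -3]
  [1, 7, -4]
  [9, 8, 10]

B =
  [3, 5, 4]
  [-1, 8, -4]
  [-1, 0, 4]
A ⊗ B =
  [-4, -3, -7]
  [-5, -4, 0]
  [7, 10, 4]

Apply the min-plus product entry-by-entry:
  C[0][0] = min over k of (A[0][0] + B[0][0] = -1 + 3 = 2, A[0][1] + B[1][0] = -3 + -1 = -4, A[0][2] + B[2][0] = -3 + -1 = -4) = -4 (attained at k = 1)
  C[0][1] = min over k of (A[0][0] + B[0][1] = -1 + 5 = 4, A[0][1] + B[1][1] = -3 + 8 = 5, A[0][2] + B[2][1] = -3 + 0 = -3) = -3 (attained at k = 2)
  C[0][2] = min over k of (A[0][0] + B[0][2] = -1 + 4 = 3, A[0][1] + B[1][2] = -3 + -4 = -7, A[0][2] + B[2][2] = -3 + 4 = 1) = -7 (attained at k = 1)
  C[1][0] = min over k of (A[1][0] + B[0][0] = 1 + 3 = 4, A[1][1] + B[1][0] = 7 + -1 = 6, A[1][2] + B[2][0] = -4 + -1 = -5) = -5 (attained at k = 2)
  C[1][1] = min over k of (A[1][0] + B[0][1] = 1 + 5 = 6, A[1][1] + B[1][1] = 7 + 8 = 15, A[1][2] + B[2][1] = -4 + 0 = -4) = -4 (attained at k = 2)
  C[1][2] = min over k of (A[1][0] + B[0][2] = 1 + 4 = 5, A[1][1] + B[1][2] = 7 + -4 = 3, A[1][2] + B[2][2] = -4 + 4 = 0) = 0 (attained at k = 2)
  C[2][0] = min over k of (A[2][0] + B[0][0] = 9 + 3 = 12, A[2][1] + B[1][0] = 8 + -1 = 7, A[2][2] + B[2][0] = 10 + -1 = 9) = 7 (attained at k = 1)
  C[2][1] = min over k of (A[2][0] + B[0][1] = 9 + 5 = 14, A[2][1] + B[1][1] = 8 + 8 = 16, A[2][2] + B[2][1] = 10 + 0 = 10) = 10 (attained at k = 2)
  C[2][2] = min over k of (A[2][0] + B[0][2] = 9 + 4 = 13, A[2][1] + B[1][2] = 8 + -4 = 4, A[2][2] + B[2][2] = 10 + 4 = 14) = 4 (attained at k = 1)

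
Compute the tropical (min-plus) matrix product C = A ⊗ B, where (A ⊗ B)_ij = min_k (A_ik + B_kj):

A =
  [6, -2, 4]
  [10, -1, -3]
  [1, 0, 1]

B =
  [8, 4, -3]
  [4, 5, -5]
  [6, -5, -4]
A ⊗ B =
  [2, -1, -7]
  [3, -8, -7]
  [4, -4, -5]

Apply the min-plus product entry-by-entry:
  C[0][0] = min over k of (A[0][0] + B[0][0] = 6 + 8 = 14, A[0][1] + B[1][0] = -2 + 4 = 2, A[0][2] + B[2][0] = 4 + 6 = 10) = 2 (attained at k = 1)
  C[0][1] = min over k of (A[0][0] + B[0][1] = 6 + 4 = 10, A[0][1] + B[1][1] = -2 + 5 = 3, A[0][2] + B[2][1] = 4 + -5 = -1) = -1 (attained at k = 2)
  C[0][2] = min over k of (A[0][0] + B[0][2] = 6 + -3 = 3, A[0][1] + B[1][2] = -2 + -5 = -7, A[0][2] + B[2][2] = 4 + -4 = 0) = -7 (attained at k = 1)
  C[1][0] = min over k of (A[1][0] + B[0][0] = 10 + 8 = 18, A[1][1] + B[1][0] = -1 + 4 = 3, A[1][2] + B[2][0] = -3 + 6 = 3) = 3 (attained at k = 1)
  C[1][1] = min over k of (A[1][0] + B[0][1] = 10 + 4 = 14, A[1][1] + B[1][1] = -1 + 5 = 4, A[1][2] + B[2][1] = -3 + -5 = -8) = -8 (attained at k = 2)
  C[1][2] = min over k of (A[1][0] + B[0][2] = 10 + -3 = 7, A[1][1] + B[1][2] = -1 + -5 = -6, A[1][2] + B[2][2] = -3 + -4 = -7) = -7 (attained at k = 2)
  C[2][0] = min over k of (A[2][0] + B[0][0] = 1 + 8 = 9, A[2][1] + B[1][0] = 0 + 4 = 4, A[2][2] + B[2][0] = 1 + 6 = 7) = 4 (attained at k = 1)
  C[2][1] = min over k of (A[2][0] + B[0][1] = 1 + 4 = 5, A[2][1] + B[1][1] = 0 + 5 = 5, A[2][2] + B[2][1] = 1 + -5 = -4) = -4 (attained at k = 2)
  C[2][2] = min over k of (A[2][0] + B[0][2] = 1 + -3 = -2, A[2][1] + B[1][2] = 0 + -5 = -5, A[2][2] + B[2][2] = 1 + -4 = -3) = -5 (attained at k = 1)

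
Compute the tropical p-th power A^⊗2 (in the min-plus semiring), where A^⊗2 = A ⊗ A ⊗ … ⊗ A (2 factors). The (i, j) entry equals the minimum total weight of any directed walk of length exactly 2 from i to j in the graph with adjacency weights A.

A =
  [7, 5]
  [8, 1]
A^⊗2 =
  [13, 6]
  [9, 2]

Each entry (A^⊗2)_ij equals the minimum over all length-2 walks i = v_0 → v_1 → … → v_2 = j of Σ_t A[v_t][v_{t+1}]. For example, for (i, j) = (0, 1) we minimise over 2 possible intermediate vertex sequences; the minimum is 6, attained along the walk 0 → 1 → 1.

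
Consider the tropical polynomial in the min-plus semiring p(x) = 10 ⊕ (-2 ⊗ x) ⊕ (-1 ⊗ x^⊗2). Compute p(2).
p(2) = 0

A tropical monomial a ⊗ x^⊗i evaluates to a + i · x. Evaluating each term at x = 2:
  Term 0 contributes 10 + 0 · 2 = 10
  Term 1 contributes -2 + 1 · 2 = 0
  Term 2 contributes -1 + 2 · 2 = 3
p(2) = ⊕ of these = min[10, 0, 3] = 0.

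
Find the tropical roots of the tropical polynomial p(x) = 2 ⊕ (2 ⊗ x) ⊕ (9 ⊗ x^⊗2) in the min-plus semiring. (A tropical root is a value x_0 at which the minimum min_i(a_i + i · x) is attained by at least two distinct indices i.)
Roots: {-7, 0}

Each tropical root is a break point of the lower envelope of the lines y = a_i + i · x (there are 3 lines, with slopes 0, 1, ..., 2). Only the lines that attain the minimum somewhere contribute to roots; other lines are dominated. Here the surviving (envelope) indices are i = 2, i = 1, i = 0.
Intersections between consecutive envelope lines give the roots: for adjacent envelope indices i < j the intersection is x = (a_i − a_j) / (j − i). Reading off the sorted break points: {-7, 0}.
Verification: at each break x_0, at least two indices attain the minimum of min_i(a_i + i · x_0).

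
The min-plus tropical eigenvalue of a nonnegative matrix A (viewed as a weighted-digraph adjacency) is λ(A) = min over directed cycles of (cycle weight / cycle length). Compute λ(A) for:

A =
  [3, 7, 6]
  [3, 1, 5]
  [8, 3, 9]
λ(A) = 1

Enumerate directed cycles and compute their means (weight / length). Sample:
  cycle 0 → 0: weight = 3, length = 1, mean = 3/1 ≈ 3.000
  cycle 1 → 1: weight = 1, length = 1, mean = 1/1 ≈ 1.000
  cycle 2 → 2: weight = 9, length = 1, mean = 9/1 ≈ 9.000
  cycle 0 → 1 → 0: weight = 10, length = 2, mean = 10/2 ≈ 5.000
  cycle 0 → 2 → 0: weight = 14, length = 2, mean = 14/2 ≈ 7.000
  cycle 1 → 0 → 1: weight = 10, length = 2, mean = 10/2 ≈ 5.000
Minimum mean = 1.000, attained e.g. along the cycle 1 → 1 with weight 1 and length 1. So λ(A) = 1/1 = 1.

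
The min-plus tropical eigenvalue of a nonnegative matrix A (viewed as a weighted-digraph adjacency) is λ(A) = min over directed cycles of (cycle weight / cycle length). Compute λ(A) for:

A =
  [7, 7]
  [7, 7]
λ(A) = 7

Enumerate directed cycles and compute their means (weight / length). Sample:
  cycle 0 → 0: weight = 7, length = 1, mean = 7/1 ≈ 7.000
  cycle 1 → 1: weight = 7, length = 1, mean = 7/1 ≈ 7.000
  cycle 0 → 1 → 0: weight = 14, length = 2, mean = 14/2 ≈ 7.000
  cycle 1 → 0 → 1: weight = 14, length = 2, mean = 14/2 ≈ 7.000
Minimum mean = 7.000, attained e.g. along the cycle 0 → 0 with weight 7 and length 1. So λ(A) = 7/1 = 7.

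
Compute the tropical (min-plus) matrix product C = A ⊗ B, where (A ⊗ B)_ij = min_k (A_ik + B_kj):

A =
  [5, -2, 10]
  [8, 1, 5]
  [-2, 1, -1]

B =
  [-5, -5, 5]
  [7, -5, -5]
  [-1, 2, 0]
A ⊗ B =
  [0, -7, -7]
  [3, -4, -4]
  [-7, -7, -4]

Apply the min-plus product entry-by-entry:
  C[0][0] = min over k of (A[0][0] + B[0][0] = 5 + -5 = 0, A[0][1] + B[1][0] = -2 + 7 = 5, A[0][2] + B[2][0] = 10 + -1 = 9) = 0 (attained at k = 0)
  C[0][1] = min over k of (A[0][0] + B[0][1] = 5 + -5 = 0, A[0][1] + B[1][1] = -2 + -5 = -7, A[0][2] + B[2][1] = 10 + 2 = 12) = -7 (attained at k = 1)
  C[0][2] = min over k of (A[0][0] + B[0][2] = 5 + 5 = 10, A[0][1] + B[1][2] = -2 + -5 = -7, A[0][2] + B[2][2] = 10 + 0 = 10) = -7 (attained at k = 1)
  C[1][0] = min over k of (A[1][0] + B[0][0] = 8 + -5 = 3, A[1][1] + B[1][0] = 1 + 7 = 8, A[1][2] + B[2][0] = 5 + -1 = 4) = 3 (attained at k = 0)
  C[1][1] = min over k of (A[1][0] + B[0][1] = 8 + -5 = 3, A[1][1] + B[1][1] = 1 + -5 = -4, A[1][2] + B[2][1] = 5 + 2 = 7) = -4 (attained at k = 1)
  C[1][2] = min over k of (A[1][0] + B[0][2] = 8 + 5 = 13, A[1][1] + B[1][2] = 1 + -5 = -4, A[1][2] + B[2][2] = 5 + 0 = 5) = -4 (attained at k = 1)
  C[2][0] = min over k of (A[2][0] + B[0][0] = -2 + -5 = -7, A[2][1] + B[1][0] = 1 + 7 = 8, A[2][2] + B[2][0] = -1 + -1 = -2) = -7 (attained at k = 0)
  C[2][1] = min over k of (A[2][0] + B[0][1] = -2 + -5 = -7, A[2][1] + B[1][1] = 1 + -5 = -4, A[2][2] + B[2][1] = -1 + 2 = 1) = -7 (attained at k = 0)
  C[2][2] = min over k of (A[2][0] + B[0][2] = -2 + 5 = 3, A[2][1] + B[1][2] = 1 + -5 = -4, A[2][2] + B[2][2] = -1 + 0 = -1) = -4 (attained at k = 1)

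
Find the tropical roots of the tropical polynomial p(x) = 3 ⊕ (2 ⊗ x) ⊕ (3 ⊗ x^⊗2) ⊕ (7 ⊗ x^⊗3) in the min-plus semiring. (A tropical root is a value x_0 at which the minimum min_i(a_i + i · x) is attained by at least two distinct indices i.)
Roots: {-4, -1, 1}

Each tropical root is a break point of the lower envelope of the lines y = a_i + i · x (there are 4 lines, with slopes 0, 1, ..., 3). Only the lines that attain the minimum somewhere contribute to roots; other lines are dominated. Here the surviving (envelope) indices are i = 3, i = 2, i = 1, i = 0.
Intersections between consecutive envelope lines give the roots: for adjacent envelope indices i < j the intersection is x = (a_i − a_j) / (j − i). Reading off the sorted break points: {-4, -1, 1}.
Verification: at each break x_0, at least two indices attain the minimum of min_i(a_i + i · x_0).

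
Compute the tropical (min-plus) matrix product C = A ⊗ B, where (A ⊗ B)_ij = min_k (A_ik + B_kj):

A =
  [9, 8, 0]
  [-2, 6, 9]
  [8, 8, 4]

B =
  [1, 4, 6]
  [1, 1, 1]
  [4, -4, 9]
A ⊗ B =
  [4, -4, 9]
  [-1, 2, 4]
  [8, 0, 9]

Apply the min-plus product entry-by-entry:
  C[0][0] = min over k of (A[0][0] + B[0][0] = 9 + 1 = 10, A[0][1] + B[1][0] = 8 + 1 = 9, A[0][2] + B[2][0] = 0 + 4 = 4) = 4 (attained at k = 2)
  C[0][1] = min over k of (A[0][0] + B[0][1] = 9 + 4 = 13, A[0][1] + B[1][1] = 8 + 1 = 9, A[0][2] + B[2][1] = 0 + -4 = -4) = -4 (attained at k = 2)
  C[0][2] = min over k of (A[0][0] + B[0][2] = 9 + 6 = 15, A[0][1] + B[1][2] = 8 + 1 = 9, A[0][2] + B[2][2] = 0 + 9 = 9) = 9 (attained at k = 1)
  C[1][0] = min over k of (A[1][0] + B[0][0] = -2 + 1 = -1, A[1][1] + B[1][0] = 6 + 1 = 7, A[1][2] + B[2][0] = 9 + 4 = 13) = -1 (attained at k = 0)
  C[1][1] = min over k of (A[1][0] + B[0][1] = -2 + 4 = 2, A[1][1] + B[1][1] = 6 + 1 = 7, A[1][2] + B[2][1] = 9 + -4 = 5) = 2 (attained at k = 0)
  C[1][2] = min over k of (A[1][0] + B[0][2] = -2 + 6 = 4, A[1][1] + B[1][2] = 6 + 1 = 7, A[1][2] + B[2][2] = 9 + 9 = 18) = 4 (attained at k = 0)
  C[2][0] = min over k of (A[2][0] + B[0][0] = 8 + 1 = 9, A[2][1] + B[1][0] = 8 + 1 = 9, A[2][2] + B[2][0] = 4 + 4 = 8) = 8 (attained at k = 2)
  C[2][1] = min over k of (A[2][0] + B[0][1] = 8 + 4 = 12, A[2][1] + B[1][1] = 8 + 1 = 9, A[2][2] + B[2][1] = 4 + -4 = 0) = 0 (attained at k = 2)
  C[2][2] = min over k of (A[2][0] + B[0][2] = 8 + 6 = 14, A[2][1] + B[1][2] = 8 + 1 = 9, A[2][2] + B[2][2] = 4 + 9 = 13) = 9 (attained at k = 1)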